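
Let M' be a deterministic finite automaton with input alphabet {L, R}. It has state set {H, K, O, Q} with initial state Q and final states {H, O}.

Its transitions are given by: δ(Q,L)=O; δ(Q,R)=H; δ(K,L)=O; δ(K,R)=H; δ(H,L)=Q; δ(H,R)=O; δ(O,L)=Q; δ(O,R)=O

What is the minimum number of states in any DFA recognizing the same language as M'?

States {K} cannot be reached from the start state, so discard them.
P0 = {H,O} | {Q}.
The partition is now stable with 2 blocks: {H,O} | {Q}.

2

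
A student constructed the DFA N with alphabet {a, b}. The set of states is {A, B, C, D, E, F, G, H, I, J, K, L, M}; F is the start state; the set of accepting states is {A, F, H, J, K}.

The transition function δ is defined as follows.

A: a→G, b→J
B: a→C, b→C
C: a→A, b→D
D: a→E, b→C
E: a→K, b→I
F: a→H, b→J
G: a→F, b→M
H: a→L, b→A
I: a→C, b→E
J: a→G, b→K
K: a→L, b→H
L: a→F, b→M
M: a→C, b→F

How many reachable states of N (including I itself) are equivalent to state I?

First remove the unreachable states {B}; 12 states remain.
Start with accepting vs non-accepting: {A,F,H,J,K} | {C,D,E,G,I,L,M}.
Split {A,F,H,J,K} by δ(·,a) → {A,H,J,K} and {F}.
On input a, block {C,D,E,G,I,L,M} splits into {D,I,M} and {C,E} and {G,L}.
Refine {D,I,M} on symbol b: members go to different blocks, giving {D,I} and {M}.
Stable partition: {A,H,J,K} | {D,I} | {F} | {C,E} | {G,L} | {M} — 6 equivalence classes.
The equivalence class containing I is {D,I}, of size 2.

2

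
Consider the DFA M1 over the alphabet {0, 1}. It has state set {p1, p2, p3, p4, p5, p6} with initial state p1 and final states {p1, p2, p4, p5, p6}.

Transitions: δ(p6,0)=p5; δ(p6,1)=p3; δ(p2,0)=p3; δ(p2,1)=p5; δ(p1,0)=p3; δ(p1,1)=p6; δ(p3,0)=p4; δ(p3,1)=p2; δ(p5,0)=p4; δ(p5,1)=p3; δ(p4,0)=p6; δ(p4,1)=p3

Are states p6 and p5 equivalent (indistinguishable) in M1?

All states are reachable from the start state.
P0 = {p1,p2,p4,p5,p6} | {p3}.
Refine {p1,p2,p4,p5,p6} on symbol 0: members go to different blocks, giving {p4,p5,p6} and {p1,p2}.
Stable partition: {p4,p5,p6} | {p3} | {p1,p2} — 3 equivalence classes.
p6 and p5 lie in the same block of the stable partition, so they are equivalent — no string distinguishes them.

Yes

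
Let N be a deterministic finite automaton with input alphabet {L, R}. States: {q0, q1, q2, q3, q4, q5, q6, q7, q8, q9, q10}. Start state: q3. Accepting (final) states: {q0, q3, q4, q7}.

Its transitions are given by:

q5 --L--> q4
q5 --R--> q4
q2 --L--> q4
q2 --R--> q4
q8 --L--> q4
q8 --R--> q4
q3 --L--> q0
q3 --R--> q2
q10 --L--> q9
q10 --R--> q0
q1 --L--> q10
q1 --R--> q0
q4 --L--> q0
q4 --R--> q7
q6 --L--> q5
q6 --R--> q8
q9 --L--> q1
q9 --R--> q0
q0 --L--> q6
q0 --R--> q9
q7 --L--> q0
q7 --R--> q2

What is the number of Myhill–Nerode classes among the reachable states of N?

6

All states are reachable from the start state.
P0 = {q0,q3,q4,q7} | {q1,q2,q5,q6,q8,q9,q10}.
On input L, block {q0,q3,q4,q7} splits into {q3,q4,q7} and {q0}.
On input R, block {q3,q4,q7} splits into {q3,q7} and {q4}.
Split {q1,q2,q5,q6,q8,q9,q10} by δ(·,L) → {q1,q6,q9,q10} and {q2,q5,q8}.
Refine {q1,q6,q9,q10} on symbol L: members go to different blocks, giving {q1,q9,q10} and {q6}.
The partition is now stable with 6 blocks: {q3,q7} | {q1,q9,q10} | {q0} | {q4} | {q2,q5,q8} | {q6}.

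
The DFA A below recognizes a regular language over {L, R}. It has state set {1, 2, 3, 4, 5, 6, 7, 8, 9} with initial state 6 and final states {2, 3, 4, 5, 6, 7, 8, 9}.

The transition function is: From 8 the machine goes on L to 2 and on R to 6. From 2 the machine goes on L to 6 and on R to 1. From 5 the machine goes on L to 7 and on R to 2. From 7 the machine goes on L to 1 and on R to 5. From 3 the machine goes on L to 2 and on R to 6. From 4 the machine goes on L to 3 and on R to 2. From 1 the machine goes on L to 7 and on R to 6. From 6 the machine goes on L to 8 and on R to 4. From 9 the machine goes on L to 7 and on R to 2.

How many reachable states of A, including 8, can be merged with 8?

2

First remove the unreachable states {9}; 8 states remain.
Initial partition by acceptance: {2,3,4,5,6,7,8} | {1}.
On input L, block {2,3,4,5,6,7,8} splits into {2,3,4,5,6,8} and {7}.
On input L, block {2,3,4,5,6,8} splits into {2,3,4,6,8} and {5}.
Refine {2,3,4,6,8} on symbol R: members go to different blocks, giving {3,4,6,8} and {2}.
On input L, block {3,4,6,8} splits into {3,8} and {4,6}.
Split {4,6} by δ(·,R) → {4} and {6}.
The partition is now stable with 7 blocks: {3,8} | {1} | {7} | {5} | {2} | {4} | {6}.
State 8 belongs to the block {3,8}, which has 2 states.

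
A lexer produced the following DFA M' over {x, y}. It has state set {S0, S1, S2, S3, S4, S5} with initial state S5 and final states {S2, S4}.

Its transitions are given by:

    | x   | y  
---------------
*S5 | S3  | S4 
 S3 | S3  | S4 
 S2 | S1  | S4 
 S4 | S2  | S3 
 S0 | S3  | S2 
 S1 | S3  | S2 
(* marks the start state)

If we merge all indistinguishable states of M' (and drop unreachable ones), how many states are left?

States {S0} cannot be reached from the start state, so discard them.
Initial partition by acceptance: {S2,S4} | {S1,S3,S5}.
Refine {S2,S4} on symbol x: members go to different blocks, giving {S2} and {S4}.
On input y, block {S1,S3,S5} splits into {S3,S5} and {S1}.
No further refinement is possible. Final partition (4 blocks): {S2} | {S3,S5} | {S4} | {S1}.

4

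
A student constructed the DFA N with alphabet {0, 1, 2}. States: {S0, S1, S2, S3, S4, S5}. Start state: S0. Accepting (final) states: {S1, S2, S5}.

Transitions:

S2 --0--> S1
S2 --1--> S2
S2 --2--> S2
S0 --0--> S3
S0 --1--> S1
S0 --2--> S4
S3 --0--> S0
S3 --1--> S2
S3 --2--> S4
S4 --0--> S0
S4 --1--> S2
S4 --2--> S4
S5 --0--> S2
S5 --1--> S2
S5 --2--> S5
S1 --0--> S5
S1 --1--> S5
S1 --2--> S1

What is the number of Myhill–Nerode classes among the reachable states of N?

Every state is reachable, so we keep all 6.
Start with accepting vs non-accepting: {S1,S2,S5} | {S0,S3,S4}.
No further refinement is possible. Final partition (2 blocks): {S1,S2,S5} | {S0,S3,S4}.

2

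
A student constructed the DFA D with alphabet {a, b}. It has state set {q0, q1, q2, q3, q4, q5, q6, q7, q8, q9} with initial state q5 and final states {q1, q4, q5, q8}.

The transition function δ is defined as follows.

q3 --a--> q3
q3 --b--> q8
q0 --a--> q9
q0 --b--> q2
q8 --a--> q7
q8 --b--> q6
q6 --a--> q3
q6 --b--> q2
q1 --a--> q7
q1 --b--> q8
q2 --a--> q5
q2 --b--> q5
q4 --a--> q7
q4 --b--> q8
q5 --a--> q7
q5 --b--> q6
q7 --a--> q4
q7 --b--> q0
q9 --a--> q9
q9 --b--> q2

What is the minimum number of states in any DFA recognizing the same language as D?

7

Reachable states from the start: {q0,q2,q3,q4,q5,q6,q7,q8,q9}. Unreachable: {q1} — drop them.
Initial partition by acceptance: {q4,q5,q8} | {q0,q2,q3,q6,q7,q9}.
Refine {q4,q5,q8} on symbol b: members go to different blocks, giving {q5,q8} and {q4}.
On input a, block {q0,q2,q3,q6,q7,q9} splits into {q0,q3,q6,q9} and {q2} and {q7}.
On input b, block {q0,q3,q6,q9} splits into {q0,q6,q9} and {q3}.
On input a, block {q0,q6,q9} splits into {q0,q9} and {q6}.
The partition is now stable with 7 blocks: {q5,q8} | {q0,q9} | {q4} | {q2} | {q7} | {q3} | {q6}.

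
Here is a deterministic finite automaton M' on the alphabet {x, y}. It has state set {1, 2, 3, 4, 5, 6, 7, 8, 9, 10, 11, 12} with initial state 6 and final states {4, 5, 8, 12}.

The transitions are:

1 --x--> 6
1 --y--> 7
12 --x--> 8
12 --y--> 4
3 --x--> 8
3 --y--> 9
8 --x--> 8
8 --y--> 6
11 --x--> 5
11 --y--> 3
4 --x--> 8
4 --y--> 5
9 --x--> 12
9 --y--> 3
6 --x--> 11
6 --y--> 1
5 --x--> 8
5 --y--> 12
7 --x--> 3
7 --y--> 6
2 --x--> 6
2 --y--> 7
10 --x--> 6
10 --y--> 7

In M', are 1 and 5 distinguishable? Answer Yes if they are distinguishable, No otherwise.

First remove the unreachable states {2,10}; 10 states remain.
Start with accepting vs non-accepting: {4,5,8,12} | {1,3,6,7,9,11}.
On input y, block {4,5,8,12} splits into {4,5,12} and {8}.
Split {1,3,6,7,9,11} by δ(·,x) → {1,6,7} and {9,11} and {3}.
Refine {1,6,7} on symbol x: members go to different blocks, giving {1} and {6} and {7}.
Stable partition: {4,5,12} | {1} | {8} | {9,11} | {3} | {6} | {7} — 7 equivalence classes.
1 and 5 end up in different blocks, so they are distinguishable. For instance, the string 'ε' is accepted from only 5.

Yes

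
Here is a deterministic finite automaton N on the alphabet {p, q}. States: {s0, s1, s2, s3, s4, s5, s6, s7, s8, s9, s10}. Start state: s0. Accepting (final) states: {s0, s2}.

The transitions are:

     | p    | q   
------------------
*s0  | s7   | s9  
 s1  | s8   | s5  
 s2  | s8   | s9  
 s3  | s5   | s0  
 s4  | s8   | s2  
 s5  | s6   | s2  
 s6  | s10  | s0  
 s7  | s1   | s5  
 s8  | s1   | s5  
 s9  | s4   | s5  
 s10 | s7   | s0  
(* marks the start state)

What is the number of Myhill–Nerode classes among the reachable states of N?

6

First remove the unreachable states {s3}; 10 states remain.
Start with accepting vs non-accepting: {s0,s2} | {s1,s4,s5,s6,s7,s8,s9,s10}.
Refine {s1,s4,s5,s6,s7,s8,s9,s10} on symbol q: members go to different blocks, giving {s1,s7,s8,s9} and {s4,s5,s6,s10}.
On input p, block {s1,s7,s8,s9} splits into {s1,s7,s8} and {s9}.
On input p, block {s4,s5,s6,s10} splits into {s4,s10} and {s5,s6}.
Refine {s5,s6} on symbol p: members go to different blocks, giving {s5} and {s6}.
The partition is now stable with 6 blocks: {s0,s2} | {s1,s7,s8} | {s4,s10} | {s9} | {s5} | {s6}.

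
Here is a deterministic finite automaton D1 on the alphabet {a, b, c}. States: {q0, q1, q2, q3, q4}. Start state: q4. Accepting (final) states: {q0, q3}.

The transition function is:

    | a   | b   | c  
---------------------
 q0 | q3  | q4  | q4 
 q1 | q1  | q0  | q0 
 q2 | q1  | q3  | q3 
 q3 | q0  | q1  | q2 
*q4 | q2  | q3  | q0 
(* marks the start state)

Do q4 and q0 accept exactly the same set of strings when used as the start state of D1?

Every state is reachable, so we keep all 5.
P0 = {q0,q3} | {q1,q2,q4}.
Stable partition: {q0,q3} | {q1,q2,q4} — 2 equivalence classes.
q4 and q0 end up in different blocks, so they are distinguishable. For instance, the string 'ε' is accepted from only q0.

No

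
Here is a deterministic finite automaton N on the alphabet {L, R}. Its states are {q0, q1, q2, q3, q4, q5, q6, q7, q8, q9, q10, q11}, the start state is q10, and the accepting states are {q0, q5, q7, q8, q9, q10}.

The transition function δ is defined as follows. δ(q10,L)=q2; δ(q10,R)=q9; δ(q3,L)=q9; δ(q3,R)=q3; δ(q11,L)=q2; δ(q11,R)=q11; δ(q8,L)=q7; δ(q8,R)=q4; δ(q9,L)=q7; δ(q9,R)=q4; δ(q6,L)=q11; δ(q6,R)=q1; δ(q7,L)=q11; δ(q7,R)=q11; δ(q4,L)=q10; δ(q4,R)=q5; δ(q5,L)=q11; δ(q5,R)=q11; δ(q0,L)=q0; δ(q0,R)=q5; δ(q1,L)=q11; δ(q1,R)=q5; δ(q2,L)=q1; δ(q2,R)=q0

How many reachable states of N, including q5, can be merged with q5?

Reachable states from the start: {q0,q1,q2,q4,q5,q7,q9,q10,q11}. Unreachable: {q3,q6,q8} — drop them.
Initial partition by acceptance: {q0,q5,q7,q9,q10} | {q1,q2,q4,q11}.
Refine {q0,q5,q7,q9,q10} on symbol L: members go to different blocks, giving {q5,q7,q10} and {q0,q9}.
Split {q5,q7,q10} by δ(·,R) → {q5,q7} and {q10}.
Split {q1,q2,q4,q11} by δ(·,L) → {q1,q2,q11} and {q4}.
On input R, block {q1,q2,q11} splits into {q1} and {q2} and {q11}.
On input L, block {q0,q9} splits into {q0} and {q9}.
Stable partition: {q5,q7} | {q1} | {q0} | {q10} | {q4} | {q2} | {q11} | {q9} — 8 equivalence classes.
State q5 belongs to the block {q5,q7}, which has 2 states.

2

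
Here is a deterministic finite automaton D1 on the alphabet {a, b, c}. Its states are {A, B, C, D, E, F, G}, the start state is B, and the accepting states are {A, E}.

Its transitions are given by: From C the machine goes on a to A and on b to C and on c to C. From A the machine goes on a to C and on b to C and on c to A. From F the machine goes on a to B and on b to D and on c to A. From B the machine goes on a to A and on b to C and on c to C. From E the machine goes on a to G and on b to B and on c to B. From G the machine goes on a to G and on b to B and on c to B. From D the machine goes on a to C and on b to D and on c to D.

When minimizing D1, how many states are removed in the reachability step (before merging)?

Starting at B and following transitions, the reachable set is {A, B, C}. That leaves D, E, F, G unreachable — 4 in total.

4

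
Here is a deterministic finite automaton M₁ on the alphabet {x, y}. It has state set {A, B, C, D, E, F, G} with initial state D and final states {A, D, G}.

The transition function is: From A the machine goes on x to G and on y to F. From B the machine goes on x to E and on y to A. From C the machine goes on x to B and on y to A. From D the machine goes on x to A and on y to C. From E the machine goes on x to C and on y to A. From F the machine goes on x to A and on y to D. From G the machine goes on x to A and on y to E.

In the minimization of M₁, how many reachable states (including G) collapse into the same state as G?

2

Every state is reachable, so we keep all 7.
Start with accepting vs non-accepting: {A,D,G} | {B,C,E,F}.
Split {B,C,E,F} by δ(·,x) → {B,C,E} and {F}.
Split {A,D,G} by δ(·,y) → {D,G} and {A}.
The partition is now stable with 4 blocks: {D,G} | {B,C,E} | {F} | {A}.
The equivalence class containing G is {D,G}, of size 2.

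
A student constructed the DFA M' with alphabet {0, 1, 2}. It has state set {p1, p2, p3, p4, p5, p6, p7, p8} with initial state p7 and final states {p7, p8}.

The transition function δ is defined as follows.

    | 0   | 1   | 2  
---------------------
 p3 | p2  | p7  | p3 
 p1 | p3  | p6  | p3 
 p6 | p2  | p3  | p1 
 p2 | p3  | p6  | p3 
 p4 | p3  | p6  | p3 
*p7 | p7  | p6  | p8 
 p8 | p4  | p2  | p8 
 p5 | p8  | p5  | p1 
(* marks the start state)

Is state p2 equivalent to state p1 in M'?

States {p5} cannot be reached from the start state, so discard them.
Start with accepting vs non-accepting: {p7,p8} | {p1,p2,p3,p4,p6}.
Refine {p7,p8} on symbol 0: members go to different blocks, giving {p7} and {p8}.
Split {p1,p2,p3,p4,p6} by δ(·,1) → {p1,p2,p4,p6} and {p3}.
Refine {p1,p2,p4,p6} on symbol 0: members go to different blocks, giving {p1,p2,p4} and {p6}.
The partition is now stable with 5 blocks: {p7} | {p1,p2,p4} | {p8} | {p3} | {p6}.
p2 and p1 lie in the same block of the stable partition, so they are equivalent — no string distinguishes them.

Yes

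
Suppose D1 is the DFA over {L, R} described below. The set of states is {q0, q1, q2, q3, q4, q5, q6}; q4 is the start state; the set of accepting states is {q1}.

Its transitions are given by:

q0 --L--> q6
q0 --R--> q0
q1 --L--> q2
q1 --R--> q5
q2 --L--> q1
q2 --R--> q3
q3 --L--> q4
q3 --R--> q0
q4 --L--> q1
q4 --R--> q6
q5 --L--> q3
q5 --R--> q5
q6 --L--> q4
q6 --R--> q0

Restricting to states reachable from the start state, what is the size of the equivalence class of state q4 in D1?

2

Every state is reachable, so we keep all 7.
P0 = {q1} | {q0,q2,q3,q4,q5,q6}.
Refine {q0,q2,q3,q4,q5,q6} on symbol L: members go to different blocks, giving {q0,q3,q5,q6} and {q2,q4}.
On input L, block {q0,q3,q5,q6} splits into {q0,q5} and {q3,q6}.
No further refinement is possible. Final partition (4 blocks): {q1} | {q0,q5} | {q2,q4} | {q3,q6}.
State q4 belongs to the block {q2,q4}, which has 2 states.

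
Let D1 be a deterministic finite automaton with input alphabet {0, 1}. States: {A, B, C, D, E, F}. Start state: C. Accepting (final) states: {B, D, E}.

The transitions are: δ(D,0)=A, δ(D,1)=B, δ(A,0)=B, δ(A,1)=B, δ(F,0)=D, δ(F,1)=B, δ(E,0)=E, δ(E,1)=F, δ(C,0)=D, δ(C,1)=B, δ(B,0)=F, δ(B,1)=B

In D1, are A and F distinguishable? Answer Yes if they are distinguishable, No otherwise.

Reachable states from the start: {A,B,C,D,F}. Unreachable: {E} — drop them.
P0 = {B,D} | {A,C,F}.
No further refinement is possible. Final partition (2 blocks): {B,D} | {A,C,F}.
A and F lie in the same block of the stable partition, so they are equivalent — no string distinguishes them.

No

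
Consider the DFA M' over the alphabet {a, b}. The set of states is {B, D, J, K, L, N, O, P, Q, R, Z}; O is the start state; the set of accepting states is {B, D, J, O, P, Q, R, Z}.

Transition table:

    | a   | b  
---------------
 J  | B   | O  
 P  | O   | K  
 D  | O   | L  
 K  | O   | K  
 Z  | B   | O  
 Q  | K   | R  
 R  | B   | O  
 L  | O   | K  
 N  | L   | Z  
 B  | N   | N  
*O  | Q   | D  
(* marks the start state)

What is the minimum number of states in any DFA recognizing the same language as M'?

7

States {J,P} cannot be reached from the start state, so discard them.
P0 = {B,D,O,Q,R,Z} | {K,L,N}.
Refine {B,D,O,Q,R,Z} on symbol a: members go to different blocks, giving {D,O,R,Z} and {B,Q}.
Split {D,O,R,Z} by δ(·,a) → {O,R,Z} and {D}.
On input b, block {O,R,Z} splits into {R,Z} and {O}.
Refine {K,L,N} on symbol a: members go to different blocks, giving {K,L} and {N}.
Split {B,Q} by δ(·,a) → {Q} and {B}.
No further refinement is possible. Final partition (7 blocks): {R,Z} | {K,L} | {Q} | {D} | {O} | {N} | {B}.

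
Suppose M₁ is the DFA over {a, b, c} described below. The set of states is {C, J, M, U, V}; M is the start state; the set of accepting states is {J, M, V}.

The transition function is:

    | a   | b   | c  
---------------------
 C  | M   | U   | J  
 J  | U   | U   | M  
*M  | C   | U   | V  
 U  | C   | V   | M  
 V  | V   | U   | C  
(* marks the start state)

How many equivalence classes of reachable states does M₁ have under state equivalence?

5

All states are reachable from the start state.
P0 = {J,M,V} | {C,U}.
Refine {J,M,V} on symbol a: members go to different blocks, giving {J,M} and {V}.
On input c, block {J,M} splits into {M} and {J}.
Split {C,U} by δ(·,a) → {C} and {U}.
No further refinement is possible. Final partition (5 blocks): {M} | {C} | {V} | {J} | {U}.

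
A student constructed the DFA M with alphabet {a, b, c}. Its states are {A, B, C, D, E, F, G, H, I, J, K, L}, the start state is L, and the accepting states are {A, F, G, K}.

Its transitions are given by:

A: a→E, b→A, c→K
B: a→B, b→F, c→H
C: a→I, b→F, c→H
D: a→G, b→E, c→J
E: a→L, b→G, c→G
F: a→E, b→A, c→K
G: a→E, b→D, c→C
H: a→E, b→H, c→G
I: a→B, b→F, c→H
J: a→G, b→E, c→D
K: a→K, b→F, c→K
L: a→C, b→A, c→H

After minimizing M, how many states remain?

P0 = {A,F,G,K} | {B,C,D,E,H,I,J,L}.
Split {A,F,G,K} by δ(·,a) → {A,F,G} and {K}.
Refine {A,F,G} on symbol b: members go to different blocks, giving {A,F} and {G}.
Refine {B,C,D,E,H,I,J,L} on symbol a: members go to different blocks, giving {B,C,E,H,I,L} and {D,J}.
Refine {B,C,E,H,I,L} on symbol b: members go to different blocks, giving {B,C,I,L} and {E} and {H}.
Stable partition: {A,F} | {B,C,I,L} | {K} | {G} | {D,J} | {E} | {H} — 7 equivalence classes.

7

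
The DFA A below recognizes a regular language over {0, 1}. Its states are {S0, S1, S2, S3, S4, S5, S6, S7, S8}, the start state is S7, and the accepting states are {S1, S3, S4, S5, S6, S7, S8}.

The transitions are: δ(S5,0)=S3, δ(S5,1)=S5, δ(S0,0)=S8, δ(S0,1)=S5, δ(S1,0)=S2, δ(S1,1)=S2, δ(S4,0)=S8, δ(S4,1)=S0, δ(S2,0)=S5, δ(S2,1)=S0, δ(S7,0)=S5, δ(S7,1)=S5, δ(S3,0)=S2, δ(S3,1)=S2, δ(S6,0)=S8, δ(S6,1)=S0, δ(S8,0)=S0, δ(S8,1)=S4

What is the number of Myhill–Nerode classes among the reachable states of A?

Reachable states from the start: {S0,S2,S3,S4,S5,S7,S8}. Unreachable: {S1,S6} — drop them.
Initial partition by acceptance: {S3,S4,S5,S7,S8} | {S0,S2}.
On input 0, block {S3,S4,S5,S7,S8} splits into {S4,S5,S7} and {S3,S8}.
Refine {S4,S5,S7} on symbol 0: members go to different blocks, giving {S4,S5} and {S7}.
Split {S4,S5} by δ(·,1) → {S4} and {S5}.
Split {S0,S2} by δ(·,0) → {S0} and {S2}.
On input 0, block {S3,S8} splits into {S3} and {S8}.
No further refinement is possible. Final partition (7 blocks): {S4} | {S0} | {S3} | {S7} | {S5} | {S2} | {S8}.

7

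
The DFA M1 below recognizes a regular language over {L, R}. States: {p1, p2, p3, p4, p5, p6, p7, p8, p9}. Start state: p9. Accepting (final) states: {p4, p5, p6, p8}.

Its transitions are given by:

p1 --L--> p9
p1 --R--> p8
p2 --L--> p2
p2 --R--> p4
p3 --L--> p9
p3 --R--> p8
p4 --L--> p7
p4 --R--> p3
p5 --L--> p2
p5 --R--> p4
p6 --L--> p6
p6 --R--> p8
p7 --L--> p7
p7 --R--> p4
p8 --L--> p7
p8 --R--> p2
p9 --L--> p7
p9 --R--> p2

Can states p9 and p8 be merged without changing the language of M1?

No

First remove the unreachable states {p1,p5,p6}; 6 states remain.
Start with accepting vs non-accepting: {p4,p8} | {p2,p3,p7,p9}.
On input R, block {p2,p3,p7,p9} splits into {p2,p3,p7} and {p9}.
On input L, block {p2,p3,p7} splits into {p2,p7} and {p3}.
On input R, block {p4,p8} splits into {p4} and {p8}.
No further refinement is possible. Final partition (5 blocks): {p4} | {p2,p7} | {p9} | {p3} | {p8}.
p9 and p8 end up in different blocks, so they are distinguishable. For instance, the string 'ε' is accepted from only p8.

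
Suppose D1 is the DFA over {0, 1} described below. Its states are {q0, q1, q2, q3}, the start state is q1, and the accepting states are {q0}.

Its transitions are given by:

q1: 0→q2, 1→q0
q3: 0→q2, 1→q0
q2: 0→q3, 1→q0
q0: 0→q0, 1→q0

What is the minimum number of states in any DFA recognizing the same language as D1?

Every state is reachable, so we keep all 4.
P0 = {q0} | {q1,q2,q3}.
The partition is now stable with 2 blocks: {q0} | {q1,q2,q3}.

2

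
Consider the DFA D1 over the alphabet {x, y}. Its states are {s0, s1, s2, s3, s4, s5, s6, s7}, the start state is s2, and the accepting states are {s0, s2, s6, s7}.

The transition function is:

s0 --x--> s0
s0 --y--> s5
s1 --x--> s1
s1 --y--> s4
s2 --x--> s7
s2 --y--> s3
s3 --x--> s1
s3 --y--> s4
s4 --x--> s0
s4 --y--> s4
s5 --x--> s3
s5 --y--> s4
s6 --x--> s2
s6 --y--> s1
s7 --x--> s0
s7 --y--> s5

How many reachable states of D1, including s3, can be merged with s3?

First remove the unreachable states {s6}; 7 states remain.
P0 = {s0,s2,s7} | {s1,s3,s4,s5}.
Refine {s1,s3,s4,s5} on symbol x: members go to different blocks, giving {s1,s3,s5} and {s4}.
The partition is now stable with 3 blocks: {s0,s2,s7} | {s1,s3,s5} | {s4}.
State s3 belongs to the block {s1,s3,s5}, which has 3 states.

3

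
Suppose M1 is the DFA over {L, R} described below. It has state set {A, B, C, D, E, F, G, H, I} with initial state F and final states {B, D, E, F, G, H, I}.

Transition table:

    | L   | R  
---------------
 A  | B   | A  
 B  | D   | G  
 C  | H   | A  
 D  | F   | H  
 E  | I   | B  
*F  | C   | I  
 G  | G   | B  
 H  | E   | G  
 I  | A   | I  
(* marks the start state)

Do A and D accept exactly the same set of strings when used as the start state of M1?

No

Initial partition by acceptance: {B,D,E,F,G,H,I} | {A,C}.
On input L, block {B,D,E,F,G,H,I} splits into {B,D,E,G,H} and {F,I}.
Split {B,D,E,G,H} by δ(·,L) → {B,G,H} and {D,E}.
Refine {B,G,H} on symbol L: members go to different blocks, giving {B,H} and {G}.
Stable partition: {B,H} | {A,C} | {F,I} | {D,E} | {G} — 5 equivalence classes.
A and D end up in different blocks, so they are distinguishable. For instance, the string 'ε' is accepted from only D.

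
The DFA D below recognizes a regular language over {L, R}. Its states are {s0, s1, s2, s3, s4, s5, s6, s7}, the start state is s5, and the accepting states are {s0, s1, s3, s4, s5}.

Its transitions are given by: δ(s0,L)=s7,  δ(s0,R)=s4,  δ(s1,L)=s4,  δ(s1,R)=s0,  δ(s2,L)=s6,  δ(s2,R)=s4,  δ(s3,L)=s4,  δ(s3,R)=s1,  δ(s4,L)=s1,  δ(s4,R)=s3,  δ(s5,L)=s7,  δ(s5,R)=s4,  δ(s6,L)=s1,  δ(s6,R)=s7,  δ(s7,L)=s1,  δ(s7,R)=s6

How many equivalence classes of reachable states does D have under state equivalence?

5

States {s2} cannot be reached from the start state, so discard them.
Start with accepting vs non-accepting: {s0,s1,s3,s4,s5} | {s6,s7}.
On input L, block {s0,s1,s3,s4,s5} splits into {s1,s3,s4} and {s0,s5}.
Refine {s1,s3,s4} on symbol R: members go to different blocks, giving {s3,s4} and {s1}.
Split {s3,s4} by δ(·,L) → {s3} and {s4}.
The partition is now stable with 5 blocks: {s3} | {s6,s7} | {s0,s5} | {s1} | {s4}.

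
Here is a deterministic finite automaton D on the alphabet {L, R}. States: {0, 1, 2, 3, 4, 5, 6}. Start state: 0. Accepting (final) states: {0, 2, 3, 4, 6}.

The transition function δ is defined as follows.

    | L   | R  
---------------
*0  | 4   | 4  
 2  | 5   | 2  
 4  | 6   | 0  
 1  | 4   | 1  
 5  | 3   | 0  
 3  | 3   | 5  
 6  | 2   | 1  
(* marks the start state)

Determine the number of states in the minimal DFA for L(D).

All states are reachable from the start state.
Initial partition by acceptance: {0,2,3,4,6} | {1,5}.
Refine {0,2,3,4,6} on symbol L: members go to different blocks, giving {0,3,4,6} and {2}.
On input L, block {0,3,4,6} splits into {0,3,4} and {6}.
Refine {0,3,4} on symbol L: members go to different blocks, giving {0,3} and {4}.
Refine {0,3} on symbol L: members go to different blocks, giving {0} and {3}.
Split {1,5} by δ(·,L) → {1} and {5}.
The partition is now stable with 7 blocks: {0} | {1} | {2} | {6} | {4} | {3} | {5}.

7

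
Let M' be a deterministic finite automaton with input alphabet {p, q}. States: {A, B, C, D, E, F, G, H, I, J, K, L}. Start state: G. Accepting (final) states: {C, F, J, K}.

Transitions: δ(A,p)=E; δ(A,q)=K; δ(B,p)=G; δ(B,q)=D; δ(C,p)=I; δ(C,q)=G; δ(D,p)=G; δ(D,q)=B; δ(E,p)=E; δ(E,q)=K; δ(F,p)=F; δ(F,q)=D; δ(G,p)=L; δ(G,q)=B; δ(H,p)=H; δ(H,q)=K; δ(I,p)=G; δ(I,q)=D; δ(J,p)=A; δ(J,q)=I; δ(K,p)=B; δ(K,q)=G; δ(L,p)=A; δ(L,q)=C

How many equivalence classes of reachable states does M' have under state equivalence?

States {F,H,J} cannot be reached from the start state, so discard them.
Start with accepting vs non-accepting: {C,K} | {A,B,D,E,G,I,L}.
On input q, block {A,B,D,E,G,I,L} splits into {B,D,G,I} and {A,E,L}.
Split {B,D,G,I} by δ(·,p) → {B,D,I} and {G}.
The partition is now stable with 4 blocks: {C,K} | {B,D,I} | {A,E,L} | {G}.

4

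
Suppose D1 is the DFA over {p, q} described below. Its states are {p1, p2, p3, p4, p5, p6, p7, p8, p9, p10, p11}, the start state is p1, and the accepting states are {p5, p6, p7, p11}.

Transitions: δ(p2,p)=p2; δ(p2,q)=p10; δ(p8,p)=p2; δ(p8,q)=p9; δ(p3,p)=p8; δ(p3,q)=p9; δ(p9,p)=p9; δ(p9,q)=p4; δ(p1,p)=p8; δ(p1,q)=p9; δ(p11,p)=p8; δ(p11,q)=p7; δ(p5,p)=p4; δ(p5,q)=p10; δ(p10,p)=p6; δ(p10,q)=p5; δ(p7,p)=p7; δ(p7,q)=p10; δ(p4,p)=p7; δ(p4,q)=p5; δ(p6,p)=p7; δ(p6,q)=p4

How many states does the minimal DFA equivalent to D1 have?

First remove the unreachable states {p3,p11}; 9 states remain.
Initial partition by acceptance: {p5,p6,p7} | {p1,p2,p4,p8,p9,p10}.
Split {p5,p6,p7} by δ(·,p) → {p6,p7} and {p5}.
Refine {p1,p2,p4,p8,p9,p10} on symbol p: members go to different blocks, giving {p1,p2,p8,p9} and {p4,p10}.
Split {p1,p2,p8,p9} by δ(·,q) → {p1,p8} and {p2,p9}.
On input p, block {p1,p8} splits into {p1} and {p8}.
The partition is now stable with 6 blocks: {p6,p7} | {p1} | {p5} | {p4,p10} | {p2,p9} | {p8}.

6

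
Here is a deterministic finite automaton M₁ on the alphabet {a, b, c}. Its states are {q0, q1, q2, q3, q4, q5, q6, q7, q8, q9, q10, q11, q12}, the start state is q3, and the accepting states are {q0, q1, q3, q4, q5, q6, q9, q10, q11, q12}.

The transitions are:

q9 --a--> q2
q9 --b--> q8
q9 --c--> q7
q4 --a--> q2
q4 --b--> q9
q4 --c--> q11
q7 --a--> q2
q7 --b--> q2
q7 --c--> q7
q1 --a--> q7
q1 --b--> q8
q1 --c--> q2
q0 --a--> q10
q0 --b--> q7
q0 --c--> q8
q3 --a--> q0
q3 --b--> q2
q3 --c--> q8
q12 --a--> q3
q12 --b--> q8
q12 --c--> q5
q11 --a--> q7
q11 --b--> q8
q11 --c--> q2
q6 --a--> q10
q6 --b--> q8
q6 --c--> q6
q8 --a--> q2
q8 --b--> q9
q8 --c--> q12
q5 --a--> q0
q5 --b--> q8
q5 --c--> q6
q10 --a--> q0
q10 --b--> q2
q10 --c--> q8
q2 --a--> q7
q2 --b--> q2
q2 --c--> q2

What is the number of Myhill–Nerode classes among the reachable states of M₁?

First remove the unreachable states {q1,q4,q11}; 10 states remain.
Initial partition by acceptance: {q0,q3,q5,q6,q9,q10,q12} | {q2,q7,q8}.
Refine {q0,q3,q5,q6,q9,q10,q12} on symbol a: members go to different blocks, giving {q0,q3,q5,q6,q10,q12} and {q9}.
Split {q0,q3,q5,q6,q10,q12} by δ(·,c) → {q0,q3,q10} and {q5,q6,q12}.
Split {q2,q7,q8} by δ(·,b) → {q2,q7} and {q8}.
No further refinement is possible. Final partition (5 blocks): {q0,q3,q10} | {q2,q7} | {q9} | {q5,q6,q12} | {q8}.

5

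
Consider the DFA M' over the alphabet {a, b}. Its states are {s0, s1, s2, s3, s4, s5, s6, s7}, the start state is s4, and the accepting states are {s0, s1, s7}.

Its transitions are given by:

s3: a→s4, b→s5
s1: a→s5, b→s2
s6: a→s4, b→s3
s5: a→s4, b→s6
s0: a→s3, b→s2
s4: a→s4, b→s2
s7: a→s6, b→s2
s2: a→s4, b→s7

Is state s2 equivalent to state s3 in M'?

Reachable states from the start: {s2,s3,s4,s5,s6,s7}. Unreachable: {s0,s1} — drop them.
P0 = {s7} | {s2,s3,s4,s5,s6}.
Refine {s2,s3,s4,s5,s6} on symbol b: members go to different blocks, giving {s3,s4,s5,s6} and {s2}.
Split {s3,s4,s5,s6} by δ(·,b) → {s3,s5,s6} and {s4}.
Stable partition: {s7} | {s3,s5,s6} | {s2} | {s4} — 4 equivalence classes.
s2 and s3 end up in different blocks, so they are distinguishable. For instance, the string 'b' is accepted from only s2.

No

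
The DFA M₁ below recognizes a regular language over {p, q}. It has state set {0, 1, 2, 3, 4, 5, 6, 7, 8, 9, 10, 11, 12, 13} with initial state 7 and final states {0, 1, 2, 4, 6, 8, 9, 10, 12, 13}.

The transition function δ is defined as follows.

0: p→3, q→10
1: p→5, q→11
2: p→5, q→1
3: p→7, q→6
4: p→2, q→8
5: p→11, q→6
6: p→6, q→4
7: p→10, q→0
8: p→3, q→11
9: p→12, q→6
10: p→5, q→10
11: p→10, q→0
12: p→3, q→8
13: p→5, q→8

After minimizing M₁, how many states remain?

7

States {9,12,13} cannot be reached from the start state, so discard them.
Start with accepting vs non-accepting: {0,1,2,4,6,8,10} | {3,5,7,11}.
On input p, block {0,1,2,4,6,8,10} splits into {0,1,2,8,10} and {4,6}.
Refine {0,1,2,8,10} on symbol q: members go to different blocks, giving {0,2,10} and {1,8}.
Refine {0,2,10} on symbol q: members go to different blocks, giving {0,10} and {2}.
On input p, block {3,5,7,11} splits into {3,5} and {7,11}.
Refine {4,6} on symbol p: members go to different blocks, giving {4} and {6}.
No further refinement is possible. Final partition (7 blocks): {0,10} | {3,5} | {4} | {1,8} | {2} | {7,11} | {6}.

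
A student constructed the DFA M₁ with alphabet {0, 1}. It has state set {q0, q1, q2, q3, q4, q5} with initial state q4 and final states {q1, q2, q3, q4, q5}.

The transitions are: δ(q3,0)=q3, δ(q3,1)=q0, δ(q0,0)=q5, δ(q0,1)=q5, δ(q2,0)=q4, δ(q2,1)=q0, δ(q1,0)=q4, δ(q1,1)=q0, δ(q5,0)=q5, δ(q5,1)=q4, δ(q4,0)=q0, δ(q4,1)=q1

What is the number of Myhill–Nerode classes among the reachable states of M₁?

4

States {q2,q3} cannot be reached from the start state, so discard them.
Initial partition by acceptance: {q1,q4,q5} | {q0}.
On input 0, block {q1,q4,q5} splits into {q1,q5} and {q4}.
Split {q1,q5} by δ(·,0) → {q1} and {q5}.
No further refinement is possible. Final partition (4 blocks): {q1} | {q0} | {q4} | {q5}.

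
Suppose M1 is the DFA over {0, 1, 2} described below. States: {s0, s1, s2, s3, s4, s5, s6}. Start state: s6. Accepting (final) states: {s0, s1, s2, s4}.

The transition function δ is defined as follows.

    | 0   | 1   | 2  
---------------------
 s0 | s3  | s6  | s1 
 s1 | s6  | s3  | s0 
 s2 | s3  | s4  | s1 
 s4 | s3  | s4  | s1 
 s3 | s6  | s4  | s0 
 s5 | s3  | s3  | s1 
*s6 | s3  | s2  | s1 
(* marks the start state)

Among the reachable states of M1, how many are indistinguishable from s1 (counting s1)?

Reachable states from the start: {s0,s1,s2,s3,s4,s6}. Unreachable: {s5} — drop them.
Start with accepting vs non-accepting: {s0,s1,s2,s4} | {s3,s6}.
Split {s0,s1,s2,s4} by δ(·,1) → {s0,s1} and {s2,s4}.
No further refinement is possible. Final partition (3 blocks): {s0,s1} | {s3,s6} | {s2,s4}.
State s1 belongs to the block {s0,s1}, which has 2 states.

2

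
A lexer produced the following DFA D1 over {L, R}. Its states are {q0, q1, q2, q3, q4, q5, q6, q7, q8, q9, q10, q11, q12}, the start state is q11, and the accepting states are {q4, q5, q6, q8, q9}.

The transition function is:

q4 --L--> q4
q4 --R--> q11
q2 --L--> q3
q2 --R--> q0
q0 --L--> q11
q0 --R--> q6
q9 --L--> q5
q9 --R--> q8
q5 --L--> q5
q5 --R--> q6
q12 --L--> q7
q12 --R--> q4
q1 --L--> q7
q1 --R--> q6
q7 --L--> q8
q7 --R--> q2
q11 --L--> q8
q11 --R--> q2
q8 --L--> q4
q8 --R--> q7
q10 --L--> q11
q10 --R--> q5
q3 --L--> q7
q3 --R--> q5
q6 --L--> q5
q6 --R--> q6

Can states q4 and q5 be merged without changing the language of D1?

First remove the unreachable states {q1,q9,q10,q12}; 9 states remain.
P0 = {q4,q5,q6,q8} | {q0,q2,q3,q7,q11}.
On input R, block {q4,q5,q6,q8} splits into {q4,q8} and {q5,q6}.
Split {q0,q2,q3,q7,q11} by δ(·,L) → {q0,q2,q3} and {q7,q11}.
Refine {q0,q2,q3} on symbol L: members go to different blocks, giving {q0,q3} and {q2}.
Stable partition: {q4,q8} | {q0,q3} | {q5,q6} | {q7,q11} | {q2} — 5 equivalence classes.
q4 and q5 end up in different blocks, so they are distinguishable. For instance, the string 'R' is accepted from only q5.

No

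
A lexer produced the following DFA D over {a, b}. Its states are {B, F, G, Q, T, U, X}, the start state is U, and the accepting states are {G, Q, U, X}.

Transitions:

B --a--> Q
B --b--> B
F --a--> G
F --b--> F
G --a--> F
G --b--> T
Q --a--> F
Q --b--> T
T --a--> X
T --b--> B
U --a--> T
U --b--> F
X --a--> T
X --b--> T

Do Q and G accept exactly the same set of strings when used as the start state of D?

Yes

All states are reachable from the start state.
P0 = {G,Q,U,X} | {B,F,T}.
The partition is now stable with 2 blocks: {G,Q,U,X} | {B,F,T}.
Q and G lie in the same block of the stable partition, so they are equivalent — no string distinguishes them.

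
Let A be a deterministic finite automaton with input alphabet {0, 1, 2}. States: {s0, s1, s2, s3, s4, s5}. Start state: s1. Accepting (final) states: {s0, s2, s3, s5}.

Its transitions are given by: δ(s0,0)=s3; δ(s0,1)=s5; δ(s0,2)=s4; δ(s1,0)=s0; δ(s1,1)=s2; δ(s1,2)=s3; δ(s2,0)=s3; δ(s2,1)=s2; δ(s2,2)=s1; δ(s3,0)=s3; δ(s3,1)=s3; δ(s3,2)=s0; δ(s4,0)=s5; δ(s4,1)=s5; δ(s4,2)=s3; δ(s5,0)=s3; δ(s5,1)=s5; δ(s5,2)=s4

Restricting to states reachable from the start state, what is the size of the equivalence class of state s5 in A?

All states are reachable from the start state.
Initial partition by acceptance: {s0,s2,s3,s5} | {s1,s4}.
On input 2, block {s0,s2,s3,s5} splits into {s0,s2,s5} and {s3}.
Stable partition: {s0,s2,s5} | {s1,s4} | {s3} — 3 equivalence classes.
State s5 belongs to the block {s0,s2,s5}, which has 3 states.

3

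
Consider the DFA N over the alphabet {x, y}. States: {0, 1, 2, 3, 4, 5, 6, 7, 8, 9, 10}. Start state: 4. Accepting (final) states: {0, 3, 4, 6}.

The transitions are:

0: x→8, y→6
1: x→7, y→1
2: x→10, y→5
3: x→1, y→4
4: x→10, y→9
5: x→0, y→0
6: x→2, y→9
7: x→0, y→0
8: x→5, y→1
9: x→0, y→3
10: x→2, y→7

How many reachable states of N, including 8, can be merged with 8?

P0 = {0,3,4,6} | {1,2,5,7,8,9,10}.
On input y, block {0,3,4,6} splits into {0,3} and {4,6}.
On input x, block {1,2,5,7,8,9,10} splits into {1,2,8,10} and {5,7,9}.
On input x, block {1,2,8,10} splits into {1,8} and {2,10}.
The partition is now stable with 5 blocks: {0,3} | {1,8} | {4,6} | {5,7,9} | {2,10}.
State 8 belongs to the block {1,8}, which has 2 states.

2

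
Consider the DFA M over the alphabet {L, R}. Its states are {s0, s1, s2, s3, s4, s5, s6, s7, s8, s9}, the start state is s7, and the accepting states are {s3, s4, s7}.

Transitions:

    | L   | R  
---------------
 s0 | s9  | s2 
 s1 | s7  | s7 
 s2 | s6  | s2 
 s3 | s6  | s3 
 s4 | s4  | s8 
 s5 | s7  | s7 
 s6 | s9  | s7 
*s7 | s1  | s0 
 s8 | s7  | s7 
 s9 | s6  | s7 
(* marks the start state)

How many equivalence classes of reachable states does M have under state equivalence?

4

First remove the unreachable states {s3,s4,s5,s8}; 6 states remain.
Initial partition by acceptance: {s7} | {s0,s1,s2,s6,s9}.
Split {s0,s1,s2,s6,s9} by δ(·,L) → {s0,s2,s6,s9} and {s1}.
Split {s0,s2,s6,s9} by δ(·,R) → {s0,s2} and {s6,s9}.
Stable partition: {s7} | {s0,s2} | {s1} | {s6,s9} — 4 equivalence classes.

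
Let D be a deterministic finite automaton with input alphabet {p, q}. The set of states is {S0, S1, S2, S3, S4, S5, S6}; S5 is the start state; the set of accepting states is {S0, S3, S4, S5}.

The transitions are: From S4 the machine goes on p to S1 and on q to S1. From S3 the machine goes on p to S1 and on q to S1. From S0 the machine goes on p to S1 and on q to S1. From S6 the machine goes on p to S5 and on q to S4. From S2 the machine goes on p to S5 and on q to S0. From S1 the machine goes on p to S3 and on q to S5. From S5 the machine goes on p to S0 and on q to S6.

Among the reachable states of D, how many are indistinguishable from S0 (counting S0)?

3

Reachable states from the start: {S0,S1,S3,S4,S5,S6}. Unreachable: {S2} — drop them.
P0 = {S0,S3,S4,S5} | {S1,S6}.
Split {S0,S3,S4,S5} by δ(·,p) → {S0,S3,S4} and {S5}.
Refine {S1,S6} on symbol p: members go to different blocks, giving {S1} and {S6}.
Stable partition: {S0,S3,S4} | {S1} | {S5} | {S6} — 4 equivalence classes.
The equivalence class containing S0 is {S0,S3,S4}, of size 3.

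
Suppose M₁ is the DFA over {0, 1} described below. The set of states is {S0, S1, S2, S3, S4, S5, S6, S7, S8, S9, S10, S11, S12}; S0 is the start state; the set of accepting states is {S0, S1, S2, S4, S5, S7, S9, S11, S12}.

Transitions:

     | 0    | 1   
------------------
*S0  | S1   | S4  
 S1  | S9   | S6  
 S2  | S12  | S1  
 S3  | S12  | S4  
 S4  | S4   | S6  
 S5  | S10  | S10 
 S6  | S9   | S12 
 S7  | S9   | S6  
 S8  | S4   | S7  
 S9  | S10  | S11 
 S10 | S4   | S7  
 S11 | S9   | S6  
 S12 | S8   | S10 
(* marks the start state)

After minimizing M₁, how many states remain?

States {S2,S3,S5} cannot be reached from the start state, so discard them.
P0 = {S0,S1,S4,S7,S9,S11,S12} | {S6,S8,S10}.
On input 0, block {S0,S1,S4,S7,S9,S11,S12} splits into {S0,S1,S4,S7,S11} and {S9,S12}.
Split {S0,S1,S4,S7,S11} by δ(·,0) → {S1,S7,S11} and {S0,S4}.
Split {S6,S8,S10} by δ(·,0) → {S8,S10} and {S6}.
Refine {S9,S12} on symbol 1: members go to different blocks, giving {S9} and {S12}.
Split {S0,S4} by δ(·,0) → {S0} and {S4}.
The partition is now stable with 7 blocks: {S1,S7,S11} | {S8,S10} | {S9} | {S0} | {S6} | {S12} | {S4}.

7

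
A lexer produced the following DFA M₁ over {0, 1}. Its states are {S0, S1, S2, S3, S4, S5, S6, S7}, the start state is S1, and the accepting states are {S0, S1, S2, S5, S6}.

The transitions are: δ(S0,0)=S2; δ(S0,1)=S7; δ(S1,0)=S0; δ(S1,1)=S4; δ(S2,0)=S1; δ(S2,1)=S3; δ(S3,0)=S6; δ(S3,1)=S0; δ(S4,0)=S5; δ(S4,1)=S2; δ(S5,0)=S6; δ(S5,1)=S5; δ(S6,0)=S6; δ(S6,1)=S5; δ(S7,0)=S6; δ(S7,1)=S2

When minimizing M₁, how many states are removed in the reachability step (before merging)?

Exploring from S1, all states are eventually visited, so none are unreachable.

0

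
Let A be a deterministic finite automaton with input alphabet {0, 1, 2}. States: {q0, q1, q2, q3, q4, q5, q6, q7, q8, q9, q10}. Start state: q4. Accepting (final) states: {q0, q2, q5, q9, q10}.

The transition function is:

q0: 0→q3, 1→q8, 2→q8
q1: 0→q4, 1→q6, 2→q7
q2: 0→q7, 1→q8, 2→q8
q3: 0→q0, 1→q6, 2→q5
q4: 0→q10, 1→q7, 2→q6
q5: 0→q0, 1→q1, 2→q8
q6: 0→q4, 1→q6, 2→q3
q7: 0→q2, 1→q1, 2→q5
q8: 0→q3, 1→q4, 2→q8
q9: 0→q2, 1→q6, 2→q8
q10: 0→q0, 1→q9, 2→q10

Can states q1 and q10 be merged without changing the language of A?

Every state is reachable, so we keep all 11.
Start with accepting vs non-accepting: {q0,q2,q5,q9,q10} | {q1,q3,q4,q6,q7,q8}.
Split {q0,q2,q5,q9,q10} by δ(·,0) → {q5,q9,q10} and {q0,q2}.
Refine {q5,q9,q10} on symbol 1: members go to different blocks, giving {q5,q9} and {q10}.
On input 0, block {q1,q3,q4,q6,q7,q8} splits into {q1,q6,q8} and {q3,q7} and {q4}.
Split {q1,q6,q8} by δ(·,0) → {q1,q6} and {q8}.
The partition is now stable with 7 blocks: {q5,q9} | {q1,q6} | {q0,q2} | {q10} | {q3,q7} | {q4} | {q8}.
q1 and q10 end up in different blocks, so they are distinguishable. For instance, the string 'ε' is accepted from only q10.

No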